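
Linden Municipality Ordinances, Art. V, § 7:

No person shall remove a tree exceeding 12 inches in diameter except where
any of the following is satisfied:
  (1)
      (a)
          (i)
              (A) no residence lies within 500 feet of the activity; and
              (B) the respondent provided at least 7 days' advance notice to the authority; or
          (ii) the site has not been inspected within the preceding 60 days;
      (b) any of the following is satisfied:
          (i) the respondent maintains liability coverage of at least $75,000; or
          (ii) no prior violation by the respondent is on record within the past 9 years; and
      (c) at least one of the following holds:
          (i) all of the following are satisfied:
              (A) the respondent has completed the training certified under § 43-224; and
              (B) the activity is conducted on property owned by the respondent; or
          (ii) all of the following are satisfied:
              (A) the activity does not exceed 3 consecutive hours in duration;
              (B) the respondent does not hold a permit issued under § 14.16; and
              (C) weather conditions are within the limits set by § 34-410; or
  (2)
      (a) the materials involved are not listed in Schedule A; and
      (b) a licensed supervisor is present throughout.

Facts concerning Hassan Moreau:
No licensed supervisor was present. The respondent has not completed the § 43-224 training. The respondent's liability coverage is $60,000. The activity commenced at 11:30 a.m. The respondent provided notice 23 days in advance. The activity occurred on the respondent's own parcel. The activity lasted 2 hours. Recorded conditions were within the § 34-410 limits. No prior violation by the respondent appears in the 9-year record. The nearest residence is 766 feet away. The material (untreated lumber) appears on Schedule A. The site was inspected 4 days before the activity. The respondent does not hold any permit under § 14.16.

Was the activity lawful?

(A) no residence in 500 ft — satisfied.
(B) ≥7 days' notice — met.
(i): T AND T → true.
(ii) not (site inspected) — not met.
So (a) is satisfied (T OR F).
(i) coverage ≥ $75,000 — fails.
(ii) no prior violation — satisfied.
So (b) is satisfied (F OR T).
(A) training certified — not met.
(B) own property — met.
(i) = F AND T = false.
(A) ≤ 3 hrs duration — met.
(B) not (holds permit) — met.
(C) weather ok — satisfied.
So (ii) is satisfied (T AND T AND T).
(c) = F OR T = true.
So (1) is satisfied (T AND T AND T).
(a) not (Schedule A material) — not met.
(b) supervisor present — not satisfied.
So (2) is not satisfied (F AND F).
Overall = T OR F = true.

Yes — lawful.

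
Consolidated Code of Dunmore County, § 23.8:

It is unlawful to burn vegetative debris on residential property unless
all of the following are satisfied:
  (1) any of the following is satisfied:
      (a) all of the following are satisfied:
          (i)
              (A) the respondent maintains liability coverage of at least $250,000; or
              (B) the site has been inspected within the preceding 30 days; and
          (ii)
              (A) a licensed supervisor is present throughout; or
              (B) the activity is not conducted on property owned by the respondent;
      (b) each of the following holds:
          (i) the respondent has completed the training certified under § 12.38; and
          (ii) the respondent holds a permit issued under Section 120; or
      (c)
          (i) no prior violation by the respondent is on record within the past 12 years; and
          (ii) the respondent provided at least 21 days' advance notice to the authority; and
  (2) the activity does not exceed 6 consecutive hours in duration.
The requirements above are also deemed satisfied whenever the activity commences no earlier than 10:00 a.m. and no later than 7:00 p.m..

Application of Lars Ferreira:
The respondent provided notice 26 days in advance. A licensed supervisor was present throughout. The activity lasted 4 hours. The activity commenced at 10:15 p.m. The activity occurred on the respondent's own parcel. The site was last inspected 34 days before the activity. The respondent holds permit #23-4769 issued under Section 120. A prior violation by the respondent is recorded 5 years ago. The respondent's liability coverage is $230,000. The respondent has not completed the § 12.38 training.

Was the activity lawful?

No — unlawful.

(A) coverage ≥ $250,000 — fails.
(B) site inspected — not met.
So (i) is not satisfied (F OR F).
(A) supervisor present — satisfied.
(B) not (own property) — not met.
(ii) = T OR F = true.
So (a) is not satisfied (F AND T).
(i) training certified — not met.
(ii) holds permit — satisfied.
(b): F AND T → false.
(i) no prior violation — not met.
(ii) ≥21 days' notice — met.
(c): F AND T → false.
(1): F OR F OR F → false.
(2) ≤ 6 hrs duration — holds.
Overall: F AND T → false.
Exception (start within hours) — not satisfied.
Result: main false OR exception false → false.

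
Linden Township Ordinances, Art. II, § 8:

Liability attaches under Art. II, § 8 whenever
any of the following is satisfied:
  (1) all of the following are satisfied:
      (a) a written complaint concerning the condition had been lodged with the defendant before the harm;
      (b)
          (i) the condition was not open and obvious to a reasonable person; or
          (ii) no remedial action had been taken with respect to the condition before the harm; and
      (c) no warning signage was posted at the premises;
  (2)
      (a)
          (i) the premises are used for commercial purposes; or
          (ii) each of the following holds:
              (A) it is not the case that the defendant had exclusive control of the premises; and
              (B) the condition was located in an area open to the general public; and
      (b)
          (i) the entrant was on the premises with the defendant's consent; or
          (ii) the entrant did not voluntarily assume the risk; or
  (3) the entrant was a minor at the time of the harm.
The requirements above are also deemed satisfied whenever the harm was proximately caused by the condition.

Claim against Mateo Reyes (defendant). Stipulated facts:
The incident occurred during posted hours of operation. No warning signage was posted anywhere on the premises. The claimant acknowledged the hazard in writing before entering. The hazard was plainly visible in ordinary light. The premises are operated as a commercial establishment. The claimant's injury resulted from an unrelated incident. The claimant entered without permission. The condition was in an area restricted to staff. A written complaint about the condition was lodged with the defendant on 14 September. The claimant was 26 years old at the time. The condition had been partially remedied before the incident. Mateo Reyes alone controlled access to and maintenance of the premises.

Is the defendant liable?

(a) complaint lodged — met.
(i) not open/obvious — fails.
(ii) no remedial action — fails.
(b) = F OR F = false.
(c) no signage posted — satisfied.
So (1) is not satisfied (T AND F AND T).
(i) commercial use — satisfied.
(A) not (exclusive control) — not satisfied.
(B) public area — fails.
So (ii) is not satisfied (F AND F).
(a) = T OR F = true.
(i) consent to enter — not satisfied.
(ii) no assumed risk — not satisfied.
(b) = F OR F = false.
(2): T AND F → false.
(3) entrant a minor — fails.
So Overall is not satisfied (F OR F OR F).
Exception (proximate cause) — not satisfied.
Result: main false OR exception false → false.

No — not liable.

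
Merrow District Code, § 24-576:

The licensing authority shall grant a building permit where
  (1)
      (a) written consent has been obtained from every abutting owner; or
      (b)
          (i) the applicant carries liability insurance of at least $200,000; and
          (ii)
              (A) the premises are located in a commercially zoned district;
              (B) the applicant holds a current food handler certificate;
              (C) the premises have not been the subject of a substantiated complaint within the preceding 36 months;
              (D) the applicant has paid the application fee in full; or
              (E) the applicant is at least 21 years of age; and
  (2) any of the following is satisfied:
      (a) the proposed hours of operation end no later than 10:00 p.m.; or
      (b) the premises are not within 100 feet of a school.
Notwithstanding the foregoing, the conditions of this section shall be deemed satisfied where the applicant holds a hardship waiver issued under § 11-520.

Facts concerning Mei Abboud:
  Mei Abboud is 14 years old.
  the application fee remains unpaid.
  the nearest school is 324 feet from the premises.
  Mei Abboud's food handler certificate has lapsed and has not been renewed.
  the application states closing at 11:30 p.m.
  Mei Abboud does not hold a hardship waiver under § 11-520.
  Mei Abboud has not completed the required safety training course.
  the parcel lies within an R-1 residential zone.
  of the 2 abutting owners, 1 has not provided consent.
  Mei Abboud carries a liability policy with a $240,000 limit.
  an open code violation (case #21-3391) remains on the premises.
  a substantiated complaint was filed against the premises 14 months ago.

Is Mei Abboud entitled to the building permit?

No — denied.

(a) all abutters consent — not satisfied.
(i) insurance ≥ $200,000 — satisfied.
(A) commercially zoned — not satisfied.
(B) food handler cert. — not satisfied.
(C) no complaint in 36 mo. — not satisfied.
(D) fee paid — fails.
(E) age ≥ 21 — not met.
(ii): F OR F OR F OR F OR F → false.
(b) = T AND F = false.
(1) = F OR F = false.
(a) closes by 10 p.m. — not satisfied.
(b) ≥100 ft from school — satisfied.
(2): F OR T → true.
Overall: F AND T → false.
Exception (hardship waiver) — not satisfied.
Result: main false OR exception false → false.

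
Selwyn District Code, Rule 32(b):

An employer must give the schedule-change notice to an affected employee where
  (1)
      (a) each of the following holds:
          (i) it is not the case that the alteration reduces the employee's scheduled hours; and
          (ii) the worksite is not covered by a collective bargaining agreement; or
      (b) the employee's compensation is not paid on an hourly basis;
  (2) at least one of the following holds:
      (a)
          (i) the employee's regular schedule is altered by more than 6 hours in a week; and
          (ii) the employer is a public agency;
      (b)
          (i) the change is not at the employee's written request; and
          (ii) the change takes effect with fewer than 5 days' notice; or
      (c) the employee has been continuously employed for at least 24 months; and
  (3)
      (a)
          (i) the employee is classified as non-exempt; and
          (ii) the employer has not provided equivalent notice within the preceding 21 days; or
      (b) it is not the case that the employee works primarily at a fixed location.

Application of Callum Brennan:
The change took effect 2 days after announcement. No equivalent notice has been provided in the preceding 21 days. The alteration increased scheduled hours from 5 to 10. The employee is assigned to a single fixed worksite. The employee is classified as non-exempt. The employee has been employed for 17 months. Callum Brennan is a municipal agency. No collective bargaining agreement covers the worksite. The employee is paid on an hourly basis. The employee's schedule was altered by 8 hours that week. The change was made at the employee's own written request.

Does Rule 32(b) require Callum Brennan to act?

Yes — required.

(i) not (hours reduced) — satisfied.
(ii) no CBA — satisfied.
(a) = T AND T = true.
(b) not (hourly-paid) — fails.
(1) = T OR F = true.
(i) schedule shift > 6h — met.
(ii) public agency — holds.
So (a) is satisfied (T AND T).
(i) not employee-requested — fails.
(ii) < 5 days' notice — holds.
(b): F AND T → false.
(c) tenure ≥ 24 mo. — fails.
(2): T OR F OR F → true.
(i) non-exempt — holds.
(ii) no recent notice — holds.
(a) = T AND T = true.
(b) not (fixed location) — not met.
(3): T OR F → true.
Overall: T AND T AND T → true.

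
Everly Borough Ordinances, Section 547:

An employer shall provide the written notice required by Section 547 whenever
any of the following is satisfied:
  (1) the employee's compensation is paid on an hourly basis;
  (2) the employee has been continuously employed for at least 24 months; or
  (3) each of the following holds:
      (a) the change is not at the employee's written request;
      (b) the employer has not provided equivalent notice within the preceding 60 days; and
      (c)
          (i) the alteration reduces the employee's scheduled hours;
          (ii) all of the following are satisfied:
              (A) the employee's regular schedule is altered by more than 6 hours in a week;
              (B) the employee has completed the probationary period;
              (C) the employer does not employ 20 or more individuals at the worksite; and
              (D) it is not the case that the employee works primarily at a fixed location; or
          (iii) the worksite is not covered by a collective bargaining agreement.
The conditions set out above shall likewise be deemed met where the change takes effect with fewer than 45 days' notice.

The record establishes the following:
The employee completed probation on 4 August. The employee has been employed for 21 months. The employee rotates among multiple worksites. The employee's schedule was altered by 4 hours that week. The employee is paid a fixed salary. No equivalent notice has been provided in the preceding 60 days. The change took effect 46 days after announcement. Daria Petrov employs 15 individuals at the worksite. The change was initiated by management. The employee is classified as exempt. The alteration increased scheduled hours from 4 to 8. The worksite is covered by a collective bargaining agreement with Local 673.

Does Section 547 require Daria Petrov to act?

No — not required.

(1) hourly-paid — fails.
(2) tenure ≥ 24 mo. — not met.
(a) not employee-requested — met.
(b) no recent notice — satisfied.
(i) hours reduced — fails.
(A) schedule shift > 6h — not satisfied.
(B) past probation — holds.
(C) not (≥ 20 at site) — holds.
(D) not (fixed location) — satisfied.
(ii): F AND T AND T AND T → false.
(iii) no CBA — not satisfied.
(c): F OR F OR F → false.
So (3) is not satisfied (T AND T AND F).
So Overall is not satisfied (F OR F OR F).
Exception (< 45 days' notice) — not satisfied.
Result: main false OR exception false → false.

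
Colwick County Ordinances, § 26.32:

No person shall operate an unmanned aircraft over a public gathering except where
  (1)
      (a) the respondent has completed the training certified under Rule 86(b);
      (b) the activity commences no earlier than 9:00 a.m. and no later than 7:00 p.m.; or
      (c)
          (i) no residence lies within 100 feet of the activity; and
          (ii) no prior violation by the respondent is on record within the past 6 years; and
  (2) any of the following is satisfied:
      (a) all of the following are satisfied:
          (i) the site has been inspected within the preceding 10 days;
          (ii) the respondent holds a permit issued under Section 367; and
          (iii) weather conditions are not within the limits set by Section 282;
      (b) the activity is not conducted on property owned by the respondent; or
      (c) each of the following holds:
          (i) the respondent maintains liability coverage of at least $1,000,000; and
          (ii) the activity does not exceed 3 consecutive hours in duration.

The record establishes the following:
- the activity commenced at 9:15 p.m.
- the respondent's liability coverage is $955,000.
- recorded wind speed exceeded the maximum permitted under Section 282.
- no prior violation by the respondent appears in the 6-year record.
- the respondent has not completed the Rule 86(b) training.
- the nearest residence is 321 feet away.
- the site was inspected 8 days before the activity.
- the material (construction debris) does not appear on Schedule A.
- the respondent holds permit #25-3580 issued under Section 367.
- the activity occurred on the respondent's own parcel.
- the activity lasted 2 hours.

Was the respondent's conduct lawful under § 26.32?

Yes — lawful.

(a) training certified — fails.
(b) start within hours — not satisfied.
(i) no residence in 100 ft — met.
(ii) no prior violation — satisfied.
(c) = T AND T = true.
(1): F OR F OR T → true.
(i) site inspected — satisfied.
(ii) holds permit — satisfied.
(iii) not (weather ok) — satisfied.
(a): T AND T AND T → true.
(b) not (own property) — not satisfied.
(i) coverage ≥ $1,000,000 — not satisfied.
(ii) ≤ 3 hrs duration — met.
So (c) is not satisfied (F AND T).
(2) = T OR F OR F = true.
So Overall is satisfied (T AND T).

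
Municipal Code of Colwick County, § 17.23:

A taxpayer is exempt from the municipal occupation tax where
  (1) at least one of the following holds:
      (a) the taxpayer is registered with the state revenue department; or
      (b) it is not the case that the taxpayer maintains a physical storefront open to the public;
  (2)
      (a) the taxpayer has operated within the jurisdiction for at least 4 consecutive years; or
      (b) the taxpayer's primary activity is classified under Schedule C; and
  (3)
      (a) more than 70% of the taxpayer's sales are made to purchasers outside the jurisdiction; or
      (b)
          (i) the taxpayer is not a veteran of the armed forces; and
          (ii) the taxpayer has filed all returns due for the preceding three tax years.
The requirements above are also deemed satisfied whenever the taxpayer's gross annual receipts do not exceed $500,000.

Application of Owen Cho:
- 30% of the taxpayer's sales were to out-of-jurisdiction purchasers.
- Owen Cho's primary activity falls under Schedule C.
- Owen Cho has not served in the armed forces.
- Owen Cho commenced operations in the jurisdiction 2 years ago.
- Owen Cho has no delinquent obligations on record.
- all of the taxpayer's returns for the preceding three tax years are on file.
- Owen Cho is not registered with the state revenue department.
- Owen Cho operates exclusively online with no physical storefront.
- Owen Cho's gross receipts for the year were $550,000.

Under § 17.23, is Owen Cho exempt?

Yes — exempt.

(a) state-registered — not met.
(b) not (has storefront) — holds.
(1) = F OR T = true.
(a) ≥ 4 yrs in jurisdiction — fails.
(b) Schedule C activity — satisfied.
(2) = F OR T = true.
(a) >70% out-of-jur. sales — not met.
(i) not (veteran) — met.
(ii) returns current — holds.
So (b) is satisfied (T AND T).
(3): F OR T → true.
Overall = T AND T AND T = true.
Exception (receipts ≤ $500,000) — not satisfied.
Result: main true OR exception false → true.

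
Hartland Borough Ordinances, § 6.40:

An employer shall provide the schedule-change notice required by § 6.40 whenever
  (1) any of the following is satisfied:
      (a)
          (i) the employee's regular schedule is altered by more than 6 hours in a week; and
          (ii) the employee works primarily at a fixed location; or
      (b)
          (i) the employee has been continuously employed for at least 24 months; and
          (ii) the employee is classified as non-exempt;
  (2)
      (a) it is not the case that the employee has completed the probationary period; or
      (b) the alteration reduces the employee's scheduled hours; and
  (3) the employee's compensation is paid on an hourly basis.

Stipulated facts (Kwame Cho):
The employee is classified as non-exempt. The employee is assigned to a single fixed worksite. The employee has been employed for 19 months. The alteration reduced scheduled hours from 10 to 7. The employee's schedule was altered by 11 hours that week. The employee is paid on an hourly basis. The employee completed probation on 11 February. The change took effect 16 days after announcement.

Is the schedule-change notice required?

Yes — required.

(i) schedule shift > 6h — satisfied.
(ii) fixed location — satisfied.
So (a) is satisfied (T AND T).
(i) tenure ≥ 24 mo. — fails.
(ii) non-exempt — met.
(b): F AND T → false.
(1) = T OR F = true.
(a) not (past probation) — not satisfied.
(b) hours reduced — met.
(2) = F OR T = true.
(3) hourly-paid — satisfied.
So Overall is satisfied (T AND T AND T).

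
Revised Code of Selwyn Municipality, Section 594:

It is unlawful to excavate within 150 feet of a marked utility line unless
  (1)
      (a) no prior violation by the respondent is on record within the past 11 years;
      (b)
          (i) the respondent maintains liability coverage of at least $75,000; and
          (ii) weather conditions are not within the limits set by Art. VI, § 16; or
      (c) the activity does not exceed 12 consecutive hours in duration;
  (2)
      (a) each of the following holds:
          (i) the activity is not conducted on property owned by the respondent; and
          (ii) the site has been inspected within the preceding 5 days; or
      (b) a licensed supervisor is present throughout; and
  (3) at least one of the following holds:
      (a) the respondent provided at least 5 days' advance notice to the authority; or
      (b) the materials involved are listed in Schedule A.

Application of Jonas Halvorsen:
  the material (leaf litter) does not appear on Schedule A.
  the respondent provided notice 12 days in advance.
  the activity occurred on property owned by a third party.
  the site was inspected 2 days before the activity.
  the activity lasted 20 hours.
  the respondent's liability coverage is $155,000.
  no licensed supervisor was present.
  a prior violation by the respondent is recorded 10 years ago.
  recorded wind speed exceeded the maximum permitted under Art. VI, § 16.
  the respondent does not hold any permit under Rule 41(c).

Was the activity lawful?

(a) no prior violation — not satisfied.
(i) coverage ≥ $75,000 — satisfied.
(ii) not (weather ok) — met.
(b) = T AND T = true.
(c) ≤ 12 hrs duration — not met.
(1) = F OR T OR F = true.
(i) not (own property) — satisfied.
(ii) site inspected — holds.
(a) = T AND T = true.
(b) supervisor present — not met.
(2): T OR F → true.
(a) ≥5 days' notice — satisfied.
(b) Schedule A material — not met.
So (3) is satisfied (T OR F).
Overall = T AND T AND T = true.

Yes — lawful.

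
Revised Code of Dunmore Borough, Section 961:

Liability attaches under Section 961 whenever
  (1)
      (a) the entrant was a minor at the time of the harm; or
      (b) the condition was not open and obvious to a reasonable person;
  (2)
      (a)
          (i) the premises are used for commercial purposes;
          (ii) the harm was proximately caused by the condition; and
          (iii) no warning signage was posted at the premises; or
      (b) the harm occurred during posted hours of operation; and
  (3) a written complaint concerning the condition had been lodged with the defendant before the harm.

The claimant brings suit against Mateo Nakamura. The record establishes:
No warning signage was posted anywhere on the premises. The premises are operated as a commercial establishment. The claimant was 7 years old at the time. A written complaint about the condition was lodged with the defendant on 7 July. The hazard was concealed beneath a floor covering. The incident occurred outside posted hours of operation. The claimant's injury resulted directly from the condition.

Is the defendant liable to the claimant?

Yes — liable.

(a) entrant a minor — holds.
(b) not open/obvious — satisfied.
(1) = T OR T = true.
(i) commercial use — holds.
(ii) proximate cause — met.
(iii) no signage posted — satisfied.
(a) = T AND T AND T = true.
(b) during posted hours — not met.
(2) = T OR F = true.
(3) complaint lodged — met.
So Overall is satisfied (T AND T AND T).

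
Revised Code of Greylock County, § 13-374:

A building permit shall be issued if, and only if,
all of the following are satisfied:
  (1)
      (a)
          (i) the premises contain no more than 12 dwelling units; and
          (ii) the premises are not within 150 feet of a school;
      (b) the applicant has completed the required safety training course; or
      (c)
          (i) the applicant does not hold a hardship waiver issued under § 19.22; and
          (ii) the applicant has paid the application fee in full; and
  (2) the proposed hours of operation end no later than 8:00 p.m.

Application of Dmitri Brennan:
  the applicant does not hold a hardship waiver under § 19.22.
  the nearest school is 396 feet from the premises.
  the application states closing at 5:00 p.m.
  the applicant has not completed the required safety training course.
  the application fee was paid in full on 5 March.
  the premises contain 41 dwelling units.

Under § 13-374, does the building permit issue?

(i) ≤ 12 units — not satisfied.
(ii) ≥150 ft from school — holds.
(a): F AND T → false.
(b) safety training — not satisfied.
(i) not (hardship waiver) — satisfied.
(ii) fee paid — satisfied.
So (c) is satisfied (T AND T).
(1): F OR F OR T → true.
(2) closes by 8 p.m. — met.
Overall: T AND T → true.

Yes — granted.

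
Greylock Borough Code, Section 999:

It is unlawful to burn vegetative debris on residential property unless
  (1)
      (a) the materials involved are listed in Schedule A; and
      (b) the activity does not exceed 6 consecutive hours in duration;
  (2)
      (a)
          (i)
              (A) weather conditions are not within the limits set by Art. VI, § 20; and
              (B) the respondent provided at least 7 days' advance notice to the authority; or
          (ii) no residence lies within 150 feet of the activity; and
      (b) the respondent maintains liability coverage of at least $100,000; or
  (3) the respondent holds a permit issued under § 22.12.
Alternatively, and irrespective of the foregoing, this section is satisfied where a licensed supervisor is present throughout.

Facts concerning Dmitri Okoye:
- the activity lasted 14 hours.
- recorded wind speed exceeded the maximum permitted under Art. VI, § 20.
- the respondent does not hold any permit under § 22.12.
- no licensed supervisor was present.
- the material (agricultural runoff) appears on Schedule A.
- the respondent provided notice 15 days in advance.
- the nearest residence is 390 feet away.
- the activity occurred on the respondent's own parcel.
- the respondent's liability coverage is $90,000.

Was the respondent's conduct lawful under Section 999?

(a) Schedule A material — holds.
(b) ≤ 6 hrs duration — fails.
(1) = T AND F = false.
(A) not (weather ok) — met.
(B) ≥7 days' notice — holds.
(i): T AND T → true.
(ii) no residence in 150 ft — holds.
So (a) is satisfied (T OR T).
(b) coverage ≥ $100,000 — not satisfied.
(2): T AND F → false.
(3) holds permit — not met.
So Overall is not satisfied (F OR F OR F).
Exception (supervisor present) — not satisfied.
Result: main false OR exception false → false.

No — unlawful.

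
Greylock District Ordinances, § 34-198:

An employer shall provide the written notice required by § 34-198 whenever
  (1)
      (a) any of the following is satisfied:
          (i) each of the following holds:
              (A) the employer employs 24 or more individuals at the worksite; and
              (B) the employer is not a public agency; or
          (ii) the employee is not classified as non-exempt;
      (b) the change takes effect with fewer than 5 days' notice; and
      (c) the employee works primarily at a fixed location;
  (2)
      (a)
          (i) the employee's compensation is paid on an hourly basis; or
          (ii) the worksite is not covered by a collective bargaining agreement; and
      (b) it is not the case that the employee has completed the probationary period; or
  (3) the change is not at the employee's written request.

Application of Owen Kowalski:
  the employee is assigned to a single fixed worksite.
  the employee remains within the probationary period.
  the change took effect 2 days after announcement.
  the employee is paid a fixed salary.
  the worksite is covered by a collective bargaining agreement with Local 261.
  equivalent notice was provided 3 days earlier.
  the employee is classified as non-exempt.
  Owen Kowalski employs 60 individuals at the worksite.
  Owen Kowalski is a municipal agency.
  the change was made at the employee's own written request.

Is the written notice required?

No — not required.

(A) ≥ 24 at site — holds.
(B) not (public agency) — fails.
So (i) is not satisfied (T AND F).
(ii) not (non-exempt) — not met.
(a) = F OR F = false.
(b) < 5 days' notice — holds.
(c) fixed location — met.
(1) = F AND T AND T = false.
(i) hourly-paid — not satisfied.
(ii) no CBA — not met.
(a) = F OR F = false.
(b) not (past probation) — satisfied.
(2): F AND T → false.
(3) not employee-requested — not satisfied.
Overall = F OR F OR F = false.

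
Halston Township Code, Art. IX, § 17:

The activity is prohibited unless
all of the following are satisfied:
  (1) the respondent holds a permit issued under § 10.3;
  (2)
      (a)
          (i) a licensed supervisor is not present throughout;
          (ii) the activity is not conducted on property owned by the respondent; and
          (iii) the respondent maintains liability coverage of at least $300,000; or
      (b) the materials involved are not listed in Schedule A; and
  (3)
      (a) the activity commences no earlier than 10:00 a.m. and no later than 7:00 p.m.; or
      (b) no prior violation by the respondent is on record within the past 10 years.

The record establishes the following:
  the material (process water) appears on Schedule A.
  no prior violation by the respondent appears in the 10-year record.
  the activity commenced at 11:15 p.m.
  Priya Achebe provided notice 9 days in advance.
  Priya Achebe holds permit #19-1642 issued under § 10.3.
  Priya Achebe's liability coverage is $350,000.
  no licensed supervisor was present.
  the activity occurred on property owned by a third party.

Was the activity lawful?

(1) holds permit — satisfied.
(i) not (supervisor present) — satisfied.
(ii) not (own property) — met.
(iii) coverage ≥ $300,000 — met.
So (a) is satisfied (T AND T AND T).
(b) not (Schedule A material) — fails.
(2) = T OR F = true.
(a) start within hours — not satisfied.
(b) no prior violation — holds.
(3): F OR T → true.
Overall = T AND T AND T = true.

Yes — lawful.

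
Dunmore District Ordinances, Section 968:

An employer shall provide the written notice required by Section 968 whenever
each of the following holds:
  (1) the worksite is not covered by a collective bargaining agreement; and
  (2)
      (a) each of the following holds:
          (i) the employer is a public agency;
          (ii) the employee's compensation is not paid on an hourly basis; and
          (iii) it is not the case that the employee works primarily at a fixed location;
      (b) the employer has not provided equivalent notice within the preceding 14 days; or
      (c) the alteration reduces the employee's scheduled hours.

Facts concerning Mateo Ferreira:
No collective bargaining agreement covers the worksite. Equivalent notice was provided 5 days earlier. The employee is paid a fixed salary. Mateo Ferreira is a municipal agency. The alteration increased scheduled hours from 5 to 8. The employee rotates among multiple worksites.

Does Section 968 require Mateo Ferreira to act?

(1) no CBA — holds.
(i) public agency — satisfied.
(ii) not (hourly-paid) — holds.
(iii) not (fixed location) — holds.
(a) = T AND T AND T = true.
(b) no recent notice — not satisfied.
(c) hours reduced — fails.
(2): T OR F OR F → true.
So Overall is satisfied (T AND T).

Yes — required.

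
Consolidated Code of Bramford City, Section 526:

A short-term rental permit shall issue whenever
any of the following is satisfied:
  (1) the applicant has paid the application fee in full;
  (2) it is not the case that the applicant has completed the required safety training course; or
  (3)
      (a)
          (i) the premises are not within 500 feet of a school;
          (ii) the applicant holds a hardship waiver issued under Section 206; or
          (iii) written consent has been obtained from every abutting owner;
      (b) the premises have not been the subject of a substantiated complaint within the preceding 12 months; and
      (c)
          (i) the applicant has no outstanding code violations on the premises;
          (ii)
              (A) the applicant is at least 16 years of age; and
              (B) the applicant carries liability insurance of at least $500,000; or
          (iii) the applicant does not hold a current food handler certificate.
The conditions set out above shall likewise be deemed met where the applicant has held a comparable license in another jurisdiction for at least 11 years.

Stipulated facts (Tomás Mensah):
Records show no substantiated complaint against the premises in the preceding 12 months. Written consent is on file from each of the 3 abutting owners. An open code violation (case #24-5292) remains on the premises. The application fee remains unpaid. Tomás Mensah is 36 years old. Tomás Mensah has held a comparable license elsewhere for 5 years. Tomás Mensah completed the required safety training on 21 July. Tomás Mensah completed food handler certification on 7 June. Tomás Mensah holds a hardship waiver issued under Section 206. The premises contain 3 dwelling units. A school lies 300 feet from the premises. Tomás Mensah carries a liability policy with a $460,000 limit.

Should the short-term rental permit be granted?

No — denied.

(1) fee paid — fails.
(2) not (safety training) — not satisfied.
(i) ≥500 ft from school — not met.
(ii) hardship waiver — satisfied.
(iii) all abutters consent — met.
(a) = F OR T OR T = true.
(b) no complaint in 12 mo. — holds.
(i) no code violations — not satisfied.
(A) age ≥ 16 — holds.
(B) insurance ≥ $500,000 — not satisfied.
(ii): T AND F → false.
(iii) not (food handler cert.) — not met.
(c): F OR F OR F → false.
(3) = T AND T AND F = false.
Overall: F OR F OR F → false.
Exception (prior license ≥ 11 yr) — not satisfied.
Result: main false OR exception false → false.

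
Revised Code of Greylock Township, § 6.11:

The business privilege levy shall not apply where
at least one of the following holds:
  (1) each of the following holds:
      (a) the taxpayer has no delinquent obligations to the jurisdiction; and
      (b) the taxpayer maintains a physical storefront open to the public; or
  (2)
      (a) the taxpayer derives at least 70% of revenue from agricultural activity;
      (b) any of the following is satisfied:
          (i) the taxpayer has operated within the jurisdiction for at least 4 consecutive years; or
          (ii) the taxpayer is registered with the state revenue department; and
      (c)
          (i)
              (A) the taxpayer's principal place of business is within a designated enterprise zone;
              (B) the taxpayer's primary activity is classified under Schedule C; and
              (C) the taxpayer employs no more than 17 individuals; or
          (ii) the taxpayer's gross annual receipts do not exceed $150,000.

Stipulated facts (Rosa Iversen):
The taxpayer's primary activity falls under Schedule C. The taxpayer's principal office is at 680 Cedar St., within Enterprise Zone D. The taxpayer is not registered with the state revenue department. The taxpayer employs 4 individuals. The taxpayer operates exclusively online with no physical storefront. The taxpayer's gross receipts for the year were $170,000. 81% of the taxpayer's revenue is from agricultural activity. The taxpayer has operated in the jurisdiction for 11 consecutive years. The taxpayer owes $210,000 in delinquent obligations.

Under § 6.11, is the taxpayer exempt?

Yes — exempt.

(a) no delinquency — fails.
(b) has storefront — fails.
(1): F AND F → false.
(a) ≥70% agricultural — holds.
(i) ≥ 4 yrs in jurisdiction — satisfied.
(ii) state-registered — not met.
(b): T OR F → true.
(A) in enterprise zone — met.
(B) Schedule C activity — holds.
(C) ≤ 17 employees — holds.
So (i) is satisfied (T AND T AND T).
(ii) receipts ≤ $150,000 — not satisfied.
(c) = T OR F = true.
So (2) is satisfied (T AND T AND T).
Overall = F OR T = true.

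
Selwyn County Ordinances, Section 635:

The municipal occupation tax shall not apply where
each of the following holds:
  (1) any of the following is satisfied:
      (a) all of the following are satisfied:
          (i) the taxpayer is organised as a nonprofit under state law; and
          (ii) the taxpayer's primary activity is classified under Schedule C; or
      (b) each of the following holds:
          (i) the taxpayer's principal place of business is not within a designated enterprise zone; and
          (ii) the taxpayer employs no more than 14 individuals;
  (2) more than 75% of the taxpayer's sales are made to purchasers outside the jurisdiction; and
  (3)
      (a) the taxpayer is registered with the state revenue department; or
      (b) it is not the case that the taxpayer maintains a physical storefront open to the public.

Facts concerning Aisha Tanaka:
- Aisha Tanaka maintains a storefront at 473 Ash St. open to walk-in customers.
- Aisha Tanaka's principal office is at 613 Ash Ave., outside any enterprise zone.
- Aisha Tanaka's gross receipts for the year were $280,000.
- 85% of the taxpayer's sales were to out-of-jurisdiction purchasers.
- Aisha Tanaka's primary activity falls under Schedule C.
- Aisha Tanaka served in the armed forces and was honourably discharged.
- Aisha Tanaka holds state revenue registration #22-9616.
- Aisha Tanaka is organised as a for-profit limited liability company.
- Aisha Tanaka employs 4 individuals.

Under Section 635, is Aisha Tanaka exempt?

Yes — exempt.

(i) nonprofit — not satisfied.
(ii) Schedule C activity — holds.
(a): F AND T → false.
(i) not (in enterprise zone) — satisfied.
(ii) ≤ 14 employees — satisfied.
So (b) is satisfied (T AND T).
(1): F OR T → true.
(2) >75% out-of-jur. sales — holds.
(a) state-registered — met.
(b) not (has storefront) — fails.
So (3) is satisfied (T OR F).
So Overall is satisfied (T AND T AND T).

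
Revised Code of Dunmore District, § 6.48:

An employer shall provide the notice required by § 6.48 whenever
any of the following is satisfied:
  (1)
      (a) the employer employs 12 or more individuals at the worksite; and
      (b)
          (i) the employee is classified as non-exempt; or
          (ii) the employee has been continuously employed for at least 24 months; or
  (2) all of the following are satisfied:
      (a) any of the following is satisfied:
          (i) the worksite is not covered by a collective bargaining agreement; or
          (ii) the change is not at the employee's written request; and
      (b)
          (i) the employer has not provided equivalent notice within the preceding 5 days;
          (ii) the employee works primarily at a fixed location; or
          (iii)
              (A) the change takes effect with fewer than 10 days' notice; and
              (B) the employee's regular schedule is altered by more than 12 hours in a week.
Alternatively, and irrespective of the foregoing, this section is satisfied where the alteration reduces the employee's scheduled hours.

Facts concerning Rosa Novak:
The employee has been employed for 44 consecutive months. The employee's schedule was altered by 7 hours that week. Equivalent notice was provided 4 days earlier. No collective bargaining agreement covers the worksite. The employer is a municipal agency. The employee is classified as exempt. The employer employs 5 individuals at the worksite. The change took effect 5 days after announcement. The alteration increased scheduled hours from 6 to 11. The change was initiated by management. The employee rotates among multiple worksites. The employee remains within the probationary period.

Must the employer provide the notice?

No — not required.

(a) ≥ 12 at site — not met.
(i) non-exempt — fails.
(ii) tenure ≥ 24 mo. — holds.
(b): F OR T → true.
(1) = F AND T = false.
(i) no CBA — met.
(ii) not employee-requested — satisfied.
So (a) is satisfied (T OR T).
(i) no recent notice — fails.
(ii) fixed location — not satisfied.
(A) < 10 days' notice — satisfied.
(B) schedule shift > 12h — not met.
(iii) = T AND F = false.
(b): F OR F OR F → false.
(2): T AND F → false.
Overall = F OR F = false.
Exception (hours reduced) — not satisfied.
Result: main false OR exception false → false.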